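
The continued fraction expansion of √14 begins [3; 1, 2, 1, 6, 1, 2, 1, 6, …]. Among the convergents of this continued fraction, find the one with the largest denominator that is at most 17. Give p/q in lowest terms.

15/4

List convergents until the denominator exceeds the bound:
a_0 = 3: 3/1  (≤ bound)
a_1 = 1: 4/1  (≤ bound)
a_2 = 2: 11/3  (≤ bound)
a_3 = 1: 15/4  (≤ bound)
a_4 = 6: 101/27  (> 17, stop)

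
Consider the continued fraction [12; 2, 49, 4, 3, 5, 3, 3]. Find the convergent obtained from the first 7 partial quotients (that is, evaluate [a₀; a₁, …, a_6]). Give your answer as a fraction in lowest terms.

Compute successive convergents:
a_0 = 12: 12/1
a_1 = 2: 25/2
a_2 = 49: 1237/99
a_3 = 4: 4973/398
a_4 = 3: 16156/1293
a_5 = 5: 85753/6863
a_6 = 3: 273415/21882

273415/21882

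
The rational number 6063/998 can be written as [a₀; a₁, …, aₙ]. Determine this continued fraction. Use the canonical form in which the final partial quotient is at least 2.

Run the Euclidean algorithm, recording each quotient:
6063 = 6·998 + 75, so a_0 = 6
998 = 13·75 + 23, so a_1 = 13
75 = 3·23 + 6, so a_2 = 3
23 = 3·6 + 5, so a_3 = 3
6 = 1·5 + 1, so a_4 = 1
5 = 5·1 + 0, so a_5 = 5

[6; 13, 3, 3, 1, 5]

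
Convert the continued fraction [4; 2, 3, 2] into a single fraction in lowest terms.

71/16

Compute successive convergents:
a_0 = 4: 4/1
a_1 = 2: 9/2
a_2 = 3: 31/7
a_3 = 2: 71/16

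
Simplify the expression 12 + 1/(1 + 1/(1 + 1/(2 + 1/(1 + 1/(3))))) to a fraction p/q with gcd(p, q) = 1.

327/26

Start with 3.
1 + 1/(3/1) = 1 + 1/3 = 4/3
2 + 1/(4/3) = 2 + 3/4 = 11/4
1 + 1/(11/4) = 1 + 4/11 = 15/11
1 + 1/(15/11) = 1 + 11/15 = 26/15
12 + 1/(26/15) = 12 + 15/26 = 327/26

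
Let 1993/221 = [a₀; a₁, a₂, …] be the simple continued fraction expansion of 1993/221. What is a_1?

55

Run the Euclidean algorithm, recording each quotient:
1993 ÷ 221 → quotient 9, remainder 4
221 ÷ 4 → quotient 55, remainder 1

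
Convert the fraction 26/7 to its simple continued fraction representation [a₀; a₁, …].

[3; 1, 2, 2]

Repeatedly divide and take the remainder:
26 ÷ 7 → quotient 3, remainder 5
7 ÷ 5 → quotient 1, remainder 2
5 ÷ 2 → quotient 2, remainder 1
2 ÷ 1 → quotient 2, remainder 0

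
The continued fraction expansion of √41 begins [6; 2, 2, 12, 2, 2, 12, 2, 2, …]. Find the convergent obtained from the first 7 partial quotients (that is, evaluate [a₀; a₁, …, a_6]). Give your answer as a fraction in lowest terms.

25414/3969

a_0 = 6: 6/1
a_1 = 2: 13/2
a_2 = 2: 32/5
a_3 = 12: 397/62
a_4 = 2: 826/129
a_5 = 2: 2049/320
a_6 = 12: 25414/3969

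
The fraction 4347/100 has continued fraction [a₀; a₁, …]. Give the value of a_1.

2

Repeatedly divide and take the remainder:
4347 ÷ 100 → quotient 43, remainder 47
100 ÷ 47 → quotient 2, remainder 6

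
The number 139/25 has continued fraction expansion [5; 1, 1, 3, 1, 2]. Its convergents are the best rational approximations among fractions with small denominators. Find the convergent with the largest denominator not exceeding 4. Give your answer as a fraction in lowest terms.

11/2

a_0 = 5: 5/1  (≤ bound)
a_1 = 1: 6/1  (≤ bound)
a_2 = 1: 11/2  (≤ bound)
a_3 = 3: 39/7  (> 4, stop)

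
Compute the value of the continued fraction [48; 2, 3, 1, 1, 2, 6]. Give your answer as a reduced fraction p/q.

Build up convergents one term at a time:
a_0 = 48: 48/1
a_1 = 2: 97/2
a_2 = 3: 339/7
a_3 = 1: 436/9
a_4 = 1: 775/16
a_5 = 2: 1986/41
a_6 = 6: 12691/262

12691/262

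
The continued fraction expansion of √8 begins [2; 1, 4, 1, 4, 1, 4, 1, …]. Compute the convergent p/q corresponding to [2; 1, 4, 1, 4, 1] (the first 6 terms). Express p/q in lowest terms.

99/35

a_0 = 2: 2/1
a_1 = 1: 3/1
a_2 = 4: 14/5
a_3 = 1: 17/6
a_4 = 4: 82/29
a_5 = 1: 99/35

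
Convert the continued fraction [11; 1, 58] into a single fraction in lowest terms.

707/59

Work from the innermost term outward:
Start with 58.
1 + 1/(58/1) = 1 + 1/58 = 59/58
11 + 1/(59/58) = 11 + 58/59 = 707/59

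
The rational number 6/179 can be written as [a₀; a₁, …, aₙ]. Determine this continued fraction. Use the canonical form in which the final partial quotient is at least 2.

[0; 29, 1, 5]

Apply division with remainder until the remainder is 0:
⌊6/179⌋ = 0, remainder 6
⌊179/6⌋ = 29, remainder 5
⌊6/5⌋ = 1, remainder 1
⌊5/1⌋ = 5, remainder 0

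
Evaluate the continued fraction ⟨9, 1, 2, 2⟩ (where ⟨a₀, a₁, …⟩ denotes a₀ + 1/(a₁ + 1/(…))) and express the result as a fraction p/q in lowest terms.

68/7

Start with 2.
2 + 1/(2/1) = 2 + 1/2 = 5/2
1 + 1/(5/2) = 1 + 2/5 = 7/5
9 + 1/(7/5) = 9 + 5/7 = 68/7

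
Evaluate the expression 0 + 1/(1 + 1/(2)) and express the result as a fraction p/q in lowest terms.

2/3

Use the convergent recurrence hₖ = aₖ·hₖ₋₁ + hₖ₋₂ (and likewise for the denominators kₖ):
a_0 = 0: 0/1
a_1 = 1: 1/1
a_2 = 2: 2/3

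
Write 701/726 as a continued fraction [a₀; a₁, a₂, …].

[0; 1, 28, 25]

Apply division with remainder until the remainder is 0:
⌊701/726⌋ = 0, remainder 701
⌊726/701⌋ = 1, remainder 25
⌊701/25⌋ = 28, remainder 1
⌊25/1⌋ = 25, remainder 0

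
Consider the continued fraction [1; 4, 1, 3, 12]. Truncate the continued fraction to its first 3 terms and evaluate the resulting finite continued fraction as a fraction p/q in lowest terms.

6/5

Start with 1.
4 + 1/(1/1) = 4 + 1/1 = 5/1
1 + 1/(5/1) = 1 + 1/5 = 6/5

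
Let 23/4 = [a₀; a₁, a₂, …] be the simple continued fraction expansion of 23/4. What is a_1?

1

Apply division with remainder until the remainder is 0:
23 ÷ 4 → quotient 5, remainder 3
4 ÷ 3 → quotient 1, remainder 1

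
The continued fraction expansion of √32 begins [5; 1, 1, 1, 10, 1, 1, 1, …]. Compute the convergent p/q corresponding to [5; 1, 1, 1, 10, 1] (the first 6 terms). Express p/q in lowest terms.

Use the convergent recurrence hₖ = aₖ·hₖ₋₁ + hₖ₋₂ (and likewise for the denominators kₖ):
a_0 = 5: 5/1
a_1 = 1: 6/1
a_2 = 1: 11/2
a_3 = 1: 17/3
a_4 = 10: 181/32
a_5 = 1: 198/35

198/35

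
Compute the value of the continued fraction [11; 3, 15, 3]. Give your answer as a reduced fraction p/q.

1597/141

Start with 3.
15 + 1/(3/1) = 15 + 1/3 = 46/3
3 + 1/(46/3) = 3 + 3/46 = 141/46
11 + 1/(141/46) = 11 + 46/141 = 1597/141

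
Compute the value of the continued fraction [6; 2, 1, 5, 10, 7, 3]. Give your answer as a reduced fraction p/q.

24502/3857

Start with 3.
7 + 1/(3/1) = 7 + 1/3 = 22/3
10 + 1/(22/3) = 10 + 3/22 = 223/22
5 + 1/(223/22) = 5 + 22/223 = 1137/223
1 + 1/(1137/223) = 1 + 223/1137 = 1360/1137
2 + 1/(1360/1137) = 2 + 1137/1360 = 3857/1360
6 + 1/(3857/1360) = 6 + 1360/3857 = 24502/3857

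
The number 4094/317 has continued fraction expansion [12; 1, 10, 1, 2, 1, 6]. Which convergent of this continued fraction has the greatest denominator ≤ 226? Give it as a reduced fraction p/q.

a_0 = 12: 12/1  (≤ bound)
a_1 = 1: 13/1  (≤ bound)
a_2 = 10: 142/11  (≤ bound)
a_3 = 1: 155/12  (≤ bound)
a_4 = 2: 452/35  (≤ bound)
a_5 = 1: 607/47  (≤ bound)
a_6 = 6: 4094/317  (> 226, stop)

607/47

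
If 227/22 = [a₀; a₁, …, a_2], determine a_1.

3

227 = 10·22 + 7, so a_0 = 10
22 = 3·7 + 1, so a_1 = 3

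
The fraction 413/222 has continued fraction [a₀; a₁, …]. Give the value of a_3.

413 ÷ 222 → quotient 1, remainder 191
222 ÷ 191 → quotient 1, remainder 31
191 ÷ 31 → quotient 6, remainder 5
31 ÷ 5 → quotient 6, remainder 1

6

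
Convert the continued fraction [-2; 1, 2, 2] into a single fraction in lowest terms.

-9/7

Start with 2.
2 + 1/(2/1) = 2 + 1/2 = 5/2
1 + 1/(5/2) = 1 + 2/5 = 7/5
-2 + 1/(7/5) = -2 + 5/7 = -9/7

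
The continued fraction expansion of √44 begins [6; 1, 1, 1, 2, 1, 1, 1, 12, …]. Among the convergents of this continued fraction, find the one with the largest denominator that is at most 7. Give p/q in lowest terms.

20/3

a_0 = 6: 6/1  (≤ bound)
a_1 = 1: 7/1  (≤ bound)
a_2 = 1: 13/2  (≤ bound)
a_3 = 1: 20/3  (≤ bound)
a_4 = 2: 53/8  (> 7, stop)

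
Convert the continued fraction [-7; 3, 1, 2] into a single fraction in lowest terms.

a_0 = -7: -7/1
a_1 = 3: -20/3
a_2 = 1: -27/4
a_3 = 2: -74/11

-74/11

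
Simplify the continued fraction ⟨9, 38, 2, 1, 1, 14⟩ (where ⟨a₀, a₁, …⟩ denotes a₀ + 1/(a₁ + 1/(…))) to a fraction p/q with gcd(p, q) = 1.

a_0 = 9: 9/1
a_1 = 38: 343/38
a_2 = 2: 695/77
a_3 = 1: 1038/115
a_4 = 1: 1733/192
a_5 = 14: 25300/2803

25300/2803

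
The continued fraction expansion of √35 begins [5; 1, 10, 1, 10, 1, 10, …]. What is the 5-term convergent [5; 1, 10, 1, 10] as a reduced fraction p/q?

775/131

a_0 = 5: 5/1
a_1 = 1: 6/1
a_2 = 10: 65/11
a_3 = 1: 71/12
a_4 = 10: 775/131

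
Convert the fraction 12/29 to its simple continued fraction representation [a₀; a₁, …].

12 = 0·29 + 12, so a_0 = 0
29 = 2·12 + 5, so a_1 = 2
12 = 2·5 + 2, so a_2 = 2
5 = 2·2 + 1, so a_3 = 2
2 = 2·1 + 0, so a_4 = 2

[0; 2, 2, 2, 2]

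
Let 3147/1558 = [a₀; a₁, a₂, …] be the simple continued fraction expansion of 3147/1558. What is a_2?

⌊3147/1558⌋ = 2, remainder 31
⌊1558/31⌋ = 50, remainder 8
⌊31/8⌋ = 3, remainder 7

3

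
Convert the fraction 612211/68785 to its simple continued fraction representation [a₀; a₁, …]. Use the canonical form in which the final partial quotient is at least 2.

[8; 1, 9, 27, 1, 39, 1, 5]

612211 = 8·68785 + 61931, so a_0 = 8
68785 = 1·61931 + 6854, so a_1 = 1
61931 = 9·6854 + 245, so a_2 = 9
6854 = 27·245 + 239, so a_3 = 27
245 = 1·239 + 6, so a_4 = 1
239 = 39·6 + 5, so a_5 = 39
6 = 1·5 + 1, so a_6 = 1
5 = 5·1 + 0, so a_7 = 5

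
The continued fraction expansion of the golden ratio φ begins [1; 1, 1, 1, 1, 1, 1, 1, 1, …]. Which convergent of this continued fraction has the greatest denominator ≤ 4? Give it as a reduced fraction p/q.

5/3

List convergents until the denominator exceeds the bound:
a_0 = 1: 1/1  (≤ bound)
a_1 = 1: 2/1  (≤ bound)
a_2 = 1: 3/2  (≤ bound)
a_3 = 1: 5/3  (≤ bound)
a_4 = 1: 8/5  (> 4, stop)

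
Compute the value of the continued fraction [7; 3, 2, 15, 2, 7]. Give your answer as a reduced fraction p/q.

Starting at the tail and folding back:
Start with 7.
2 + 1/(7/1) = 2 + 1/7 = 15/7
15 + 1/(15/7) = 15 + 7/15 = 232/15
2 + 1/(232/15) = 2 + 15/232 = 479/232
3 + 1/(479/232) = 3 + 232/479 = 1669/479
7 + 1/(1669/479) = 7 + 479/1669 = 12162/1669

12162/1669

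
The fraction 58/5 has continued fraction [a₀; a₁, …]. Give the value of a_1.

1

Repeatedly divide and take the remainder:
58 = 11·5 + 3, so a_0 = 11
5 = 1·3 + 2, so a_1 = 1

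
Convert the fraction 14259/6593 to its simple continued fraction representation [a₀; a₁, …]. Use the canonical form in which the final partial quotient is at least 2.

14259 ÷ 6593 → quotient 2, remainder 1073
6593 ÷ 1073 → quotient 6, remainder 155
1073 ÷ 155 → quotient 6, remainder 143
155 ÷ 143 → quotient 1, remainder 12
143 ÷ 12 → quotient 11, remainder 11
12 ÷ 11 → quotient 1, remainder 1
11 ÷ 1 → quotient 11, remainder 0

[2; 6, 6, 1, 11, 1, 11]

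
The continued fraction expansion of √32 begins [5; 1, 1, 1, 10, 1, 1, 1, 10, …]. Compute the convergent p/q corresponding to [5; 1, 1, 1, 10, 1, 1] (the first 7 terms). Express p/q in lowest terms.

a_0 = 5: 5/1
a_1 = 1: 6/1
a_2 = 1: 11/2
a_3 = 1: 17/3
a_4 = 10: 181/32
a_5 = 1: 198/35
a_6 = 1: 379/67

379/67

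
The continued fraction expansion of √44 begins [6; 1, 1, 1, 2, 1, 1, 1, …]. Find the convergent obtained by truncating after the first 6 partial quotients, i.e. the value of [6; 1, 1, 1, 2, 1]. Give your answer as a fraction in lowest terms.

Start with 1.
2 + 1/(1/1) = 2 + 1/1 = 3/1
1 + 1/(3/1) = 1 + 1/3 = 4/3
1 + 1/(4/3) = 1 + 3/4 = 7/4
1 + 1/(7/4) = 1 + 4/7 = 11/7
6 + 1/(11/7) = 6 + 7/11 = 73/11

73/11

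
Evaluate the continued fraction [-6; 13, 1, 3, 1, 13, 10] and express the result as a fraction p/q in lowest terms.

Start with 10.
13 + 1/(10/1) = 13 + 1/10 = 131/10
1 + 1/(131/10) = 1 + 10/131 = 141/131
3 + 1/(141/131) = 3 + 131/141 = 554/141
1 + 1/(554/141) = 1 + 141/554 = 695/554
13 + 1/(695/554) = 13 + 554/695 = 9589/695
-6 + 1/(9589/695) = -6 + 695/9589 = -56839/9589

-56839/9589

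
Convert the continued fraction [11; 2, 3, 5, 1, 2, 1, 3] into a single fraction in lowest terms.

7225/632

Start with 3.
1 + 1/(3/1) = 1 + 1/3 = 4/3
2 + 1/(4/3) = 2 + 3/4 = 11/4
1 + 1/(11/4) = 1 + 4/11 = 15/11
5 + 1/(15/11) = 5 + 11/15 = 86/15
3 + 1/(86/15) = 3 + 15/86 = 273/86
2 + 1/(273/86) = 2 + 86/273 = 632/273
11 + 1/(632/273) = 11 + 273/632 = 7225/632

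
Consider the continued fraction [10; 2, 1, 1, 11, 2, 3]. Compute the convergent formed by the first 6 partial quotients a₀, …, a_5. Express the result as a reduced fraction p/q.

Starting at the tail and folding back:
Start with 2.
11 + 1/(2/1) = 11 + 1/2 = 23/2
1 + 1/(23/2) = 1 + 2/23 = 25/23
1 + 1/(25/23) = 1 + 23/25 = 48/25
2 + 1/(48/25) = 2 + 25/48 = 121/48
10 + 1/(121/48) = 10 + 48/121 = 1258/121

1258/121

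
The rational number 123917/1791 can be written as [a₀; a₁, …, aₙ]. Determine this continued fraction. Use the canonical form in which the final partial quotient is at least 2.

⌊123917/1791⌋ = 69, remainder 338
⌊1791/338⌋ = 5, remainder 101
⌊338/101⌋ = 3, remainder 35
⌊101/35⌋ = 2, remainder 31
⌊35/31⌋ = 1, remainder 4
⌊31/4⌋ = 7, remainder 3
⌊4/3⌋ = 1, remainder 1
⌊3/1⌋ = 3, remainder 0

[69; 5, 3, 2, 1, 7, 1, 3]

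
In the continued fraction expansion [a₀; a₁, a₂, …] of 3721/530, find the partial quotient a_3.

Repeatedly divide and take the remainder:
3721 ÷ 530 → quotient 7, remainder 11
530 ÷ 11 → quotient 48, remainder 2
11 ÷ 2 → quotient 5, remainder 1
2 ÷ 1 → quotient 2, remainder 0

2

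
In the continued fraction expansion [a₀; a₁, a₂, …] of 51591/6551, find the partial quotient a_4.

2

Apply division with remainder until the remainder is 0:
51591 = 7·6551 + 5734, so a_0 = 7
6551 = 1·5734 + 817, so a_1 = 1
5734 = 7·817 + 15, so a_2 = 7
817 = 54·15 + 7, so a_3 = 54
15 = 2·7 + 1, so a_4 = 2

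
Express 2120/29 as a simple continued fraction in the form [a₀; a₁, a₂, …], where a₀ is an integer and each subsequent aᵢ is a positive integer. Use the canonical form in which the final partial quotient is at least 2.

Repeatedly divide and take the remainder:
⌊2120/29⌋ = 73, remainder 3
⌊29/3⌋ = 9, remainder 2
⌊3/2⌋ = 1, remainder 1
⌊2/1⌋ = 2, remainder 0

[73; 9, 1, 2]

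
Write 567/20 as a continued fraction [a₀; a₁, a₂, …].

Run the Euclidean algorithm, recording each quotient:
⌊567/20⌋ = 28, remainder 7
⌊20/7⌋ = 2, remainder 6
⌊7/6⌋ = 1, remainder 1
⌊6/1⌋ = 6, remainder 0

[28; 2, 1, 6]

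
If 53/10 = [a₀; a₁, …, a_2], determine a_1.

Run the Euclidean algorithm, recording each quotient:
⌊53/10⌋ = 5, remainder 3
⌊10/3⌋ = 3, remainder 1

3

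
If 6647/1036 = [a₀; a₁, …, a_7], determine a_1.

2

⌊6647/1036⌋ = 6, remainder 431
⌊1036/431⌋ = 2, remainder 174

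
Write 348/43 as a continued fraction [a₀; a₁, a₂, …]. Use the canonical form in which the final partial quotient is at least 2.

[8; 10, 1, 3]

Run the Euclidean algorithm, recording each quotient:
348 = 8·43 + 4, so a_0 = 8
43 = 10·4 + 3, so a_1 = 10
4 = 1·3 + 1, so a_2 = 1
3 = 3·1 + 0, so a_3 = 3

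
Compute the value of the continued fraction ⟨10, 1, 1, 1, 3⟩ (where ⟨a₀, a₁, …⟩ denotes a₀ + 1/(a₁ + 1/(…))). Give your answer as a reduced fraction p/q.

117/11

Build up convergents one term at a time:
a_0 = 10: 10/1
a_1 = 1: 11/1
a_2 = 1: 21/2
a_3 = 1: 32/3
a_4 = 3: 117/11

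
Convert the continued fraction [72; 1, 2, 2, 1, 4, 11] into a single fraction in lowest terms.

38314/527

Start with 11.
4 + 1/(11/1) = 4 + 1/11 = 45/11
1 + 1/(45/11) = 1 + 11/45 = 56/45
2 + 1/(56/45) = 2 + 45/56 = 157/56
2 + 1/(157/56) = 2 + 56/157 = 370/157
1 + 1/(370/157) = 1 + 157/370 = 527/370
72 + 1/(527/370) = 72 + 370/527 = 38314/527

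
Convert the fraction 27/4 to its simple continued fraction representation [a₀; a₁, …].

[6; 1, 3]

Run the Euclidean algorithm, recording each quotient:
27 ÷ 4 → quotient 6, remainder 3
4 ÷ 3 → quotient 1, remainder 1
3 ÷ 1 → quotient 3, remainder 0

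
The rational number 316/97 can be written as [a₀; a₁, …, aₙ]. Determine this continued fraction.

[3; 3, 1, 7, 3]

316 ÷ 97 → quotient 3, remainder 25
97 ÷ 25 → quotient 3, remainder 22
25 ÷ 22 → quotient 1, remainder 3
22 ÷ 3 → quotient 7, remainder 1
3 ÷ 1 → quotient 3, remainder 0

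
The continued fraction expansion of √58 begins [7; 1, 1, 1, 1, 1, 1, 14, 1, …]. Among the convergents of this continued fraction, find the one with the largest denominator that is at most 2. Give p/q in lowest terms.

a_0 = 7: 7/1  (≤ bound)
a_1 = 1: 8/1  (≤ bound)
a_2 = 1: 15/2  (≤ bound)
a_3 = 1: 23/3  (> 2, stop)

15/2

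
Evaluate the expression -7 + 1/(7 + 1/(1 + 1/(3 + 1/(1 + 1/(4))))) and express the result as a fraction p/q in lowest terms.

Use the convergent recurrence hₖ = aₖ·hₖ₋₁ + hₖ₋₂ (and likewise for the denominators kₖ):
a_0 = -7: -7/1
a_1 = 7: -48/7
a_2 = 1: -55/8
a_3 = 3: -213/31
a_4 = 1: -268/39
a_5 = 4: -1285/187

-1285/187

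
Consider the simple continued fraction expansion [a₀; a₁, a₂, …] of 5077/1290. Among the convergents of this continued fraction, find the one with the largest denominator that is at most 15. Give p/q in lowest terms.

59/15

List convergents until the denominator exceeds the bound:
a_0 = 3: 3/1  (≤ bound)
a_1 = 1: 4/1  (≤ bound)
a_2 = 14: 59/15  (≤ bound)
a_3 = 1: 63/16  (> 15, stop)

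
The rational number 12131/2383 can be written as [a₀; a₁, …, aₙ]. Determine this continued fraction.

12131 = 5·2383 + 216, so a_0 = 5
2383 = 11·216 + 7, so a_1 = 11
216 = 30·7 + 6, so a_2 = 30
7 = 1·6 + 1, so a_3 = 1
6 = 6·1 + 0, so a_4 = 6

[5; 11, 30, 1, 6]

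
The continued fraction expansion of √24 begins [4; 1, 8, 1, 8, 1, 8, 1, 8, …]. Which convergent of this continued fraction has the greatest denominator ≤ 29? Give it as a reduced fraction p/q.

49/10

a_0 = 4: 4/1  (≤ bound)
a_1 = 1: 5/1  (≤ bound)
a_2 = 8: 44/9  (≤ bound)
a_3 = 1: 49/10  (≤ bound)
a_4 = 8: 436/89  (> 29, stop)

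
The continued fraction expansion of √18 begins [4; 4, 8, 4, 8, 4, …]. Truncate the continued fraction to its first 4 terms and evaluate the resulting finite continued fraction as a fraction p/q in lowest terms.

577/136

Build up convergents one term at a time:
a_0 = 4: 4/1
a_1 = 4: 17/4
a_2 = 8: 140/33
a_3 = 4: 577/136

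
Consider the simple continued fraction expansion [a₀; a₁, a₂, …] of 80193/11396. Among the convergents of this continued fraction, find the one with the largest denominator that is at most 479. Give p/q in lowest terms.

2857/406

List convergents until the denominator exceeds the bound:
a_0 = 7: 7/1  (≤ bound)
a_1 = 27: 190/27  (≤ bound)
a_2 = 14: 2667/379  (≤ bound)
a_3 = 1: 2857/406  (≤ bound)
a_4 = 1: 5524/785  (> 479, stop)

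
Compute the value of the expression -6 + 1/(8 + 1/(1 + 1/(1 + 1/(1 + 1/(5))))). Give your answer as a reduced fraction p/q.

-865/147

Compute successive convergents:
a_0 = -6: -6/1
a_1 = 8: -47/8
a_2 = 1: -53/9
a_3 = 1: -100/17
a_4 = 1: -153/26
a_5 = 5: -865/147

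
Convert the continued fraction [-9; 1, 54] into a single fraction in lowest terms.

Start with 54.
1 + 1/(54/1) = 1 + 1/54 = 55/54
-9 + 1/(55/54) = -9 + 54/55 = -441/55

-441/55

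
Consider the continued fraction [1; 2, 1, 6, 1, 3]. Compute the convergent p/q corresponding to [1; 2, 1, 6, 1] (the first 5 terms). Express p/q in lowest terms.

Collapse the nested fraction from the inside out:
Start with 1.
6 + 1/(1/1) = 6 + 1/1 = 7/1
1 + 1/(7/1) = 1 + 1/7 = 8/7
2 + 1/(8/7) = 2 + 7/8 = 23/8
1 + 1/(23/8) = 1 + 8/23 = 31/23

31/23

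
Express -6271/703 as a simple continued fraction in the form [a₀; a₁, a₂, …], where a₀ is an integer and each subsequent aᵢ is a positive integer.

Run the Euclidean algorithm, recording each quotient:
-6271 ÷ 703 → quotient -9, remainder 56
703 ÷ 56 → quotient 12, remainder 31
56 ÷ 31 → quotient 1, remainder 25
31 ÷ 25 → quotient 1, remainder 6
25 ÷ 6 → quotient 4, remainder 1
6 ÷ 1 → quotient 6, remainder 0

[-9; 12, 1, 1, 4, 6]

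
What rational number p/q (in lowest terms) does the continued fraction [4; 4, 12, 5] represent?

1057/249

Build up convergents one term at a time:
a_0 = 4: 4/1
a_1 = 4: 17/4
a_2 = 12: 208/49
a_3 = 5: 1057/249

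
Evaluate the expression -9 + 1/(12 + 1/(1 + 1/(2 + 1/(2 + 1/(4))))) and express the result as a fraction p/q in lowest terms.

-3515/394

Use the convergent recurrence hₖ = aₖ·hₖ₋₁ + hₖ₋₂ (and likewise for the denominators kₖ):
a_0 = -9: -9/1
a_1 = 12: -107/12
a_2 = 1: -116/13
a_3 = 2: -339/38
a_4 = 2: -794/89
a_5 = 4: -3515/394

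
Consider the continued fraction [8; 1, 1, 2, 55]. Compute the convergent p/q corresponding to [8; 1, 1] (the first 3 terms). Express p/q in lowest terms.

17/2

Collapse the nested fraction from the inside out:
Start with 1.
1 + 1/(1/1) = 1 + 1/1 = 2/1
8 + 1/(2/1) = 8 + 1/2 = 17/2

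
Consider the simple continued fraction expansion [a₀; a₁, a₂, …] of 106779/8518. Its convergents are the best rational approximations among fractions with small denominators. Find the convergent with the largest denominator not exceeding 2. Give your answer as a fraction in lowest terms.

25/2

a_0 = 12: 12/1  (≤ bound)
a_1 = 1: 13/1  (≤ bound)
a_2 = 1: 25/2  (≤ bound)
a_3 = 6: 163/13  (> 2, stop)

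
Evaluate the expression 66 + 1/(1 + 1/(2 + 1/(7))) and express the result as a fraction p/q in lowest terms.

1467/22

a_0 = 66: 66/1
a_1 = 1: 67/1
a_2 = 2: 200/3
a_3 = 7: 1467/22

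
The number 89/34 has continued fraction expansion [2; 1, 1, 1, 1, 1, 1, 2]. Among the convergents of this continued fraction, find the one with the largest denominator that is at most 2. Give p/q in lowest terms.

a_0 = 2: 2/1  (≤ bound)
a_1 = 1: 3/1  (≤ bound)
a_2 = 1: 5/2  (≤ bound)
a_3 = 1: 8/3  (> 2, stop)

5/2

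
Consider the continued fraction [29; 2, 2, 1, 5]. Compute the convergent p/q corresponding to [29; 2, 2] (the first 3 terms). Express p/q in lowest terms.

Collapse the nested fraction from the inside out:
Start with 2.
2 + 1/(2/1) = 2 + 1/2 = 5/2
29 + 1/(5/2) = 29 + 2/5 = 147/5

147/5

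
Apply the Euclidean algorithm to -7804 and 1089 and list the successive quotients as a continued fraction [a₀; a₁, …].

[-8; 1, 5, 60, 3]

-7804 ÷ 1089 → quotient -8, remainder 908
1089 ÷ 908 → quotient 1, remainder 181
908 ÷ 181 → quotient 5, remainder 3
181 ÷ 3 → quotient 60, remainder 1
3 ÷ 1 → quotient 3, remainder 0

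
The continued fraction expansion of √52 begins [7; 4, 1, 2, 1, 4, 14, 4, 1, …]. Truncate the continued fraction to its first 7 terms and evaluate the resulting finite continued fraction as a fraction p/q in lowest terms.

9223/1279

a_0 = 7: 7/1
a_1 = 4: 29/4
a_2 = 1: 36/5
a_3 = 2: 101/14
a_4 = 1: 137/19
a_5 = 4: 649/90
a_6 = 14: 9223/1279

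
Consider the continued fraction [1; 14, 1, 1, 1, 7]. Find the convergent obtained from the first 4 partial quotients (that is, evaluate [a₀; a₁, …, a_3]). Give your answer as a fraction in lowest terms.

31/29

Collapse the nested fraction from the inside out:
Start with 1.
1 + 1/(1/1) = 1 + 1/1 = 2/1
14 + 1/(2/1) = 14 + 1/2 = 29/2
1 + 1/(29/2) = 1 + 2/29 = 31/29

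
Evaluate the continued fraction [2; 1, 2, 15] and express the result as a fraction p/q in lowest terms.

123/46

Starting at the tail and folding back:
Start with 15.
2 + 1/(15/1) = 2 + 1/15 = 31/15
1 + 1/(31/15) = 1 + 15/31 = 46/31
2 + 1/(46/31) = 2 + 31/46 = 123/46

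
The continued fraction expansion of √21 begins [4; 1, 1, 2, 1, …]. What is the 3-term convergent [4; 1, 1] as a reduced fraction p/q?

Collapse the nested fraction from the inside out:
Start with 1.
1 + 1/(1/1) = 1 + 1/1 = 2/1
4 + 1/(2/1) = 4 + 1/2 = 9/2

9/2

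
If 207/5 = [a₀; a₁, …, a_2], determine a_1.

2

Apply division with remainder until the remainder is 0:
207 ÷ 5 → quotient 41, remainder 2
5 ÷ 2 → quotient 2, remainder 1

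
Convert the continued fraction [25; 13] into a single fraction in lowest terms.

Start with 13.
25 + 1/(13/1) = 25 + 1/13 = 326/13

326/13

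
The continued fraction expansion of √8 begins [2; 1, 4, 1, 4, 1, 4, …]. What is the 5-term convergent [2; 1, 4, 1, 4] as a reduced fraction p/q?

82/29

Start with 4.
1 + 1/(4/1) = 1 + 1/4 = 5/4
4 + 1/(5/4) = 4 + 4/5 = 24/5
1 + 1/(24/5) = 1 + 5/24 = 29/24
2 + 1/(29/24) = 2 + 24/29 = 82/29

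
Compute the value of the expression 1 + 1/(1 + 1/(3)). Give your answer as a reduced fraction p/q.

Build up convergents one term at a time:
a_0 = 1: 1/1
a_1 = 1: 2/1
a_2 = 3: 7/4

7/4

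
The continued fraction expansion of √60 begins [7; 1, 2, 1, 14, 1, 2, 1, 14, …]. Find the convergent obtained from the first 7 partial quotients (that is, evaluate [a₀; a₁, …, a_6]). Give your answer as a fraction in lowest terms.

a_0 = 7: 7/1
a_1 = 1: 8/1
a_2 = 2: 23/3
a_3 = 1: 31/4
a_4 = 14: 457/59
a_5 = 1: 488/63
a_6 = 2: 1433/185

1433/185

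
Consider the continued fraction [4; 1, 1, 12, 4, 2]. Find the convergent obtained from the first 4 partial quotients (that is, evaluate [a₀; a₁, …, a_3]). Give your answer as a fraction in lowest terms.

113/25

a_0 = 4: 4/1
a_1 = 1: 5/1
a_2 = 1: 9/2
a_3 = 12: 113/25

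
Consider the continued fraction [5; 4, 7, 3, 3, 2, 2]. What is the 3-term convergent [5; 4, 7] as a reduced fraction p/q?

152/29

a_0 = 5: 5/1
a_1 = 4: 21/4
a_2 = 7: 152/29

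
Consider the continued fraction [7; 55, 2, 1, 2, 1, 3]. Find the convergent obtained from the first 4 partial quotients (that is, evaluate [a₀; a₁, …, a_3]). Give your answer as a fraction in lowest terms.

a_0 = 7: 7/1
a_1 = 55: 386/55
a_2 = 2: 779/111
a_3 = 1: 1165/166

1165/166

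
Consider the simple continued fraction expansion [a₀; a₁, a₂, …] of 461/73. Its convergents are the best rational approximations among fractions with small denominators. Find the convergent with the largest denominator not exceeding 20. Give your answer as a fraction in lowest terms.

120/19

a_0 = 6: 6/1  (≤ bound)
a_1 = 3: 19/3  (≤ bound)
a_2 = 5: 101/16  (≤ bound)
a_3 = 1: 120/19  (≤ bound)
a_4 = 3: 461/73  (> 20, stop)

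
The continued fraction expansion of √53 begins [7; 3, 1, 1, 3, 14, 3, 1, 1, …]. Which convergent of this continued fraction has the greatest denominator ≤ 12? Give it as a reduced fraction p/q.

51/7

a_0 = 7: 7/1  (≤ bound)
a_1 = 3: 22/3  (≤ bound)
a_2 = 1: 29/4  (≤ bound)
a_3 = 1: 51/7  (≤ bound)
a_4 = 3: 182/25  (> 12, stop)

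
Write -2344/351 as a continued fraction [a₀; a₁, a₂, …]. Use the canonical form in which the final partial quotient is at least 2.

Run the Euclidean algorithm, recording each quotient:
-2344 = -7·351 + 113, so a_0 = -7
351 = 3·113 + 12, so a_1 = 3
113 = 9·12 + 5, so a_2 = 9
12 = 2·5 + 2, so a_3 = 2
5 = 2·2 + 1, so a_4 = 2
2 = 2·1 + 0, so a_5 = 2

[-7; 3, 9, 2, 2, 2]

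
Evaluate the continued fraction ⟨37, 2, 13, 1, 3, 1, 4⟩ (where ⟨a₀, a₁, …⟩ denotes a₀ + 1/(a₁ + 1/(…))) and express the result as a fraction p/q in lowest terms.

Compute successive convergents:
a_0 = 37: 37/1
a_1 = 2: 75/2
a_2 = 13: 1012/27
a_3 = 1: 1087/29
a_4 = 3: 4273/114
a_5 = 1: 5360/143
a_6 = 4: 25713/686

25713/686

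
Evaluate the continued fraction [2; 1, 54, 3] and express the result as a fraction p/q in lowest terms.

a_0 = 2: 2/1
a_1 = 1: 3/1
a_2 = 54: 164/55
a_3 = 3: 495/166

495/166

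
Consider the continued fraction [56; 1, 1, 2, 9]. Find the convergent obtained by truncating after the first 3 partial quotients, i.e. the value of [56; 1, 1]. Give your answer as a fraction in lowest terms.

Start with 1.
1 + 1/(1/1) = 1 + 1/1 = 2/1
56 + 1/(2/1) = 56 + 1/2 = 113/2

113/2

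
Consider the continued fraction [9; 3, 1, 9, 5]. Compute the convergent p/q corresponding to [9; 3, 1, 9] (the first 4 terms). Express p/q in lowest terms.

Build up convergents one term at a time:
a_0 = 9: 9/1
a_1 = 3: 28/3
a_2 = 1: 37/4
a_3 = 9: 361/39

361/39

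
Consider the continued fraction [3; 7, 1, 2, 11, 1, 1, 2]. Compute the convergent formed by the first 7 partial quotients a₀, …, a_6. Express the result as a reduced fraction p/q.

Use the convergent recurrence hₖ = aₖ·hₖ₋₁ + hₖ₋₂ (and likewise for the denominators kₖ):
a_0 = 3: 3/1
a_1 = 7: 22/7
a_2 = 1: 25/8
a_3 = 2: 72/23
a_4 = 11: 817/261
a_5 = 1: 889/284
a_6 = 1: 1706/545

1706/545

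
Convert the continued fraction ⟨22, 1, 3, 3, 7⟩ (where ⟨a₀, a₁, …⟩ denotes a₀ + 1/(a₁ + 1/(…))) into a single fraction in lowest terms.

Start with 7.
3 + 1/(7/1) = 3 + 1/7 = 22/7
3 + 1/(22/7) = 3 + 7/22 = 73/22
1 + 1/(73/22) = 1 + 22/73 = 95/73
22 + 1/(95/73) = 22 + 73/95 = 2163/95

2163/95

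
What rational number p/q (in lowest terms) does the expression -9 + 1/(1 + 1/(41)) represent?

Collapse the nested fraction from the inside out:
Start with 41.
1 + 1/(41/1) = 1 + 1/41 = 42/41
-9 + 1/(42/41) = -9 + 41/42 = -337/42

-337/42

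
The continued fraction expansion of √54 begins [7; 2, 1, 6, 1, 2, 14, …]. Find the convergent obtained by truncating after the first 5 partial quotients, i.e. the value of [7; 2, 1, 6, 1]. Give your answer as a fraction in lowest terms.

Compute successive convergents:
a_0 = 7: 7/1
a_1 = 2: 15/2
a_2 = 1: 22/3
a_3 = 6: 147/20
a_4 = 1: 169/23

169/23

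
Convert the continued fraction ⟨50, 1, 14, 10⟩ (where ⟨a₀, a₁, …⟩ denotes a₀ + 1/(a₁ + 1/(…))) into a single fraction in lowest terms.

Start with 10.
14 + 1/(10/1) = 14 + 1/10 = 141/10
1 + 1/(141/10) = 1 + 10/141 = 151/141
50 + 1/(151/141) = 50 + 141/151 = 7691/151

7691/151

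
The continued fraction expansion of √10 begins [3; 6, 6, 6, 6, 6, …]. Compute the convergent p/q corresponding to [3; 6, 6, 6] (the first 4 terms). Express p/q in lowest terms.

721/228

a_0 = 3: 3/1
a_1 = 6: 19/6
a_2 = 6: 117/37
a_3 = 6: 721/228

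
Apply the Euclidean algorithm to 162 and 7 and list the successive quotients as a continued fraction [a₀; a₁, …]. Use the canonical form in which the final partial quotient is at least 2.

⌊162/7⌋ = 23, remainder 1
⌊7/1⌋ = 7, remainder 0

[23; 7]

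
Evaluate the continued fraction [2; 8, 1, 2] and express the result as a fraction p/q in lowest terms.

a_0 = 2: 2/1
a_1 = 8: 17/8
a_2 = 1: 19/9
a_3 = 2: 55/26

55/26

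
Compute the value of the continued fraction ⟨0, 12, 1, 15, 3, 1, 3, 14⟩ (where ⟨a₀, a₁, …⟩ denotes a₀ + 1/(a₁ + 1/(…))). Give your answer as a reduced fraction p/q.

3481/45039

a_0 = 0: 0/1
a_1 = 12: 1/12
a_2 = 1: 1/13
a_3 = 15: 16/207
a_4 = 3: 49/634
a_5 = 1: 65/841
a_6 = 3: 244/3157
a_7 = 14: 3481/45039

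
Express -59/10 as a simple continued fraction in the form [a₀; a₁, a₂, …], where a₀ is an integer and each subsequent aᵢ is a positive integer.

-59 = -6·10 + 1, so a_0 = -6
10 = 10·1 + 0, so a_1 = 10

[-6; 10]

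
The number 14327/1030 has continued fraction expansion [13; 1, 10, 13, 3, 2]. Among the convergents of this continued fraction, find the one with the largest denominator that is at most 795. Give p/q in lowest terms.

6162/443

List convergents until the denominator exceeds the bound:
a_0 = 13: 13/1  (≤ bound)
a_1 = 1: 14/1  (≤ bound)
a_2 = 10: 153/11  (≤ bound)
a_3 = 13: 2003/144  (≤ bound)
a_4 = 3: 6162/443  (≤ bound)
a_5 = 2: 14327/1030  (> 795, stop)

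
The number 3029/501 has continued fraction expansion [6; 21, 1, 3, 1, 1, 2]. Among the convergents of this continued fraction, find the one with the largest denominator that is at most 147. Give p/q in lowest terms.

a_0 = 6: 6/1  (≤ bound)
a_1 = 21: 127/21  (≤ bound)
a_2 = 1: 133/22  (≤ bound)
a_3 = 3: 526/87  (≤ bound)
a_4 = 1: 659/109  (≤ bound)
a_5 = 1: 1185/196  (> 147, stop)

659/109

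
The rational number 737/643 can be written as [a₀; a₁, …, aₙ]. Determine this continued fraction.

[1; 6, 1, 5, 3, 1, 3]

737 = 1·643 + 94, so a_0 = 1
643 = 6·94 + 79, so a_1 = 6
94 = 1·79 + 15, so a_2 = 1
79 = 5·15 + 4, so a_3 = 5
15 = 3·4 + 3, so a_4 = 3
4 = 1·3 + 1, so a_5 = 1
3 = 3·1 + 0, so a_6 = 3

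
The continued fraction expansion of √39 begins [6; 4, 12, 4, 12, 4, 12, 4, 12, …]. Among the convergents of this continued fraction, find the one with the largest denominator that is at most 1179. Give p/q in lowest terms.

a_0 = 6: 6/1  (≤ bound)
a_1 = 4: 25/4  (≤ bound)
a_2 = 12: 306/49  (≤ bound)
a_3 = 4: 1249/200  (≤ bound)
a_4 = 12: 15294/2449  (> 1179, stop)

1249/200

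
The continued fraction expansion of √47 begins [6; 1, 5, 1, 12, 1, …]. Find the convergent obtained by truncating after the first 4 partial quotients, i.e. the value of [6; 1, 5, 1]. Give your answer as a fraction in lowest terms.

48/7

Start with 1.
5 + 1/(1/1) = 5 + 1/1 = 6/1
1 + 1/(6/1) = 1 + 1/6 = 7/6
6 + 1/(7/6) = 6 + 6/7 = 48/7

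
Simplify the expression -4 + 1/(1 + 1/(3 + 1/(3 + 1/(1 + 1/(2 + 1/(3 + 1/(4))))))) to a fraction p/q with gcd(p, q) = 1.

Start with 4.
3 + 1/(4/1) = 3 + 1/4 = 13/4
2 + 1/(13/4) = 2 + 4/13 = 30/13
1 + 1/(30/13) = 1 + 13/30 = 43/30
3 + 1/(43/30) = 3 + 30/43 = 159/43
3 + 1/(159/43) = 3 + 43/159 = 520/159
1 + 1/(520/159) = 1 + 159/520 = 679/520
-4 + 1/(679/520) = -4 + 520/679 = -2196/679

-2196/679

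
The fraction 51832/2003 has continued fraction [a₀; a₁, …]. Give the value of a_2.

7

51832 ÷ 2003 → quotient 25, remainder 1757
2003 ÷ 1757 → quotient 1, remainder 246
1757 ÷ 246 → quotient 7, remainder 35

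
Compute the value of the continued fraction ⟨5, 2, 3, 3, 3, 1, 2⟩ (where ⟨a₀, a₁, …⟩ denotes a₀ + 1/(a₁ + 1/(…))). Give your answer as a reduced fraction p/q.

1489/274

Start with 2.
1 + 1/(2/1) = 1 + 1/2 = 3/2
3 + 1/(3/2) = 3 + 2/3 = 11/3
3 + 1/(11/3) = 3 + 3/11 = 36/11
3 + 1/(36/11) = 3 + 11/36 = 119/36
2 + 1/(119/36) = 2 + 36/119 = 274/119
5 + 1/(274/119) = 5 + 119/274 = 1489/274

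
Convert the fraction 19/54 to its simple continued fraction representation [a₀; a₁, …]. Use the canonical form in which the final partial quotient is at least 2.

[0; 2, 1, 5, 3]

Run the Euclidean algorithm, recording each quotient:
⌊19/54⌋ = 0, remainder 19
⌊54/19⌋ = 2, remainder 16
⌊19/16⌋ = 1, remainder 3
⌊16/3⌋ = 5, remainder 1
⌊3/1⌋ = 3, remainder 0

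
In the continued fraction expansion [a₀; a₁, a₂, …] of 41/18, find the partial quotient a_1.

41 = 2·18 + 5, so a_0 = 2
18 = 3·5 + 3, so a_1 = 3

3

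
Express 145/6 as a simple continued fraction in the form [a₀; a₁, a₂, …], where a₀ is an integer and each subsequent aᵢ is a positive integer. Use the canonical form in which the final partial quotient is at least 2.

[24; 6]

Apply division with remainder until the remainder is 0:
145 = 24·6 + 1, so a_0 = 24
6 = 6·1 + 0, so a_1 = 6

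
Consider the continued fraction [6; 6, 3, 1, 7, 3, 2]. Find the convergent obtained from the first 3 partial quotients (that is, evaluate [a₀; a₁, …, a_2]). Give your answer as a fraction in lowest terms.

Start with 3.
6 + 1/(3/1) = 6 + 1/3 = 19/3
6 + 1/(19/3) = 6 + 3/19 = 117/19

117/19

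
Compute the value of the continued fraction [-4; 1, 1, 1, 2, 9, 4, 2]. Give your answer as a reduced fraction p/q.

a_0 = -4: -4/1
a_1 = 1: -3/1
a_2 = 1: -7/2
a_3 = 1: -10/3
a_4 = 2: -27/8
a_5 = 9: -253/75
a_6 = 4: -1039/308
a_7 = 2: -2331/691

-2331/691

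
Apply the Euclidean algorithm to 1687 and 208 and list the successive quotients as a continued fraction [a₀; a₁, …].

⌊1687/208⌋ = 8, remainder 23
⌊208/23⌋ = 9, remainder 1
⌊23/1⌋ = 23, remainder 0

[8; 9, 23]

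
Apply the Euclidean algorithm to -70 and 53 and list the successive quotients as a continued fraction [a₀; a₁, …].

[-2; 1, 2, 8, 2]

-70 = -2·53 + 36, so a_0 = -2
53 = 1·36 + 17, so a_1 = 1
36 = 2·17 + 2, so a_2 = 2
17 = 8·2 + 1, so a_3 = 8
2 = 2·1 + 0, so a_4 = 2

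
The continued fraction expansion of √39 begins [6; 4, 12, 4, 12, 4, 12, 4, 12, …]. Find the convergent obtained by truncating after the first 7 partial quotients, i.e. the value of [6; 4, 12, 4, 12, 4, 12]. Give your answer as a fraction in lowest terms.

764394/122401

a_0 = 6: 6/1
a_1 = 4: 25/4
a_2 = 12: 306/49
a_3 = 4: 1249/200
a_4 = 12: 15294/2449
a_5 = 4: 62425/9996
a_6 = 12: 764394/122401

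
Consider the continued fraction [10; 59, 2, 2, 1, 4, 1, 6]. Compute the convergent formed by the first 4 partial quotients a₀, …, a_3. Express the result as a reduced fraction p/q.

2975/297

a_0 = 10: 10/1
a_1 = 59: 591/59
a_2 = 2: 1192/119
a_3 = 2: 2975/297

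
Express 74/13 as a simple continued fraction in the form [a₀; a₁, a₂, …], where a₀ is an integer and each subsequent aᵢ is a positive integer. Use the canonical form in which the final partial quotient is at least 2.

[5; 1, 2, 4]

Apply division with remainder until the remainder is 0:
74 = 5·13 + 9, so a_0 = 5
13 = 1·9 + 4, so a_1 = 1
9 = 2·4 + 1, so a_2 = 2
4 = 4·1 + 0, so a_3 = 4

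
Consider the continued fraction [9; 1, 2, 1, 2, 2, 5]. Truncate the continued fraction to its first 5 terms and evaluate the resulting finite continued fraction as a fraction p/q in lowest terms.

107/11

Starting at the tail and folding back:
Start with 2.
1 + 1/(2/1) = 1 + 1/2 = 3/2
2 + 1/(3/2) = 2 + 2/3 = 8/3
1 + 1/(8/3) = 1 + 3/8 = 11/8
9 + 1/(11/8) = 9 + 8/11 = 107/11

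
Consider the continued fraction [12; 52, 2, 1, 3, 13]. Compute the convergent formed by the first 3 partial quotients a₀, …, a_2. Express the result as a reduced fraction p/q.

1262/105

Work from the innermost term outward:
Start with 2.
52 + 1/(2/1) = 52 + 1/2 = 105/2
12 + 1/(105/2) = 12 + 2/105 = 1262/105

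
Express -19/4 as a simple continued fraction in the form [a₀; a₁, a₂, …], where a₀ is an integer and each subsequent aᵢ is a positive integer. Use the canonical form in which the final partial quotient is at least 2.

[-5; 4]

-19 ÷ 4 → quotient -5, remainder 1
4 ÷ 1 → quotient 4, remainder 0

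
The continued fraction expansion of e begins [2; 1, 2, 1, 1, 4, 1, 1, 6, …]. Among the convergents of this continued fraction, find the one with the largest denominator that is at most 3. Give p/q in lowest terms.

a_0 = 2: 2/1  (≤ bound)
a_1 = 1: 3/1  (≤ bound)
a_2 = 2: 8/3  (≤ bound)
a_3 = 1: 11/4  (> 3, stop)

8/3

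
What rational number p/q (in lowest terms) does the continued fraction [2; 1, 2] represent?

Start with 2.
1 + 1/(2/1) = 1 + 1/2 = 3/2
2 + 1/(3/2) = 2 + 2/3 = 8/3

8/3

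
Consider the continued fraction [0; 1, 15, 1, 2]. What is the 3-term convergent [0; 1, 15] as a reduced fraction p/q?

a_0 = 0: 0/1
a_1 = 1: 1/1
a_2 = 15: 15/16

15/16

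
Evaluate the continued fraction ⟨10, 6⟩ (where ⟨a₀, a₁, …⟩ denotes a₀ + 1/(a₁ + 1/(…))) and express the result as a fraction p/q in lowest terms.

Start with 6.
10 + 1/(6/1) = 10 + 1/6 = 61/6

61/6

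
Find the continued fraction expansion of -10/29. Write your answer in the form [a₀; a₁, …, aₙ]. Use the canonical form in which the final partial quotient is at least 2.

Repeatedly divide and take the remainder:
⌊-10/29⌋ = -1, remainder 19
⌊29/19⌋ = 1, remainder 10
⌊19/10⌋ = 1, remainder 9
⌊10/9⌋ = 1, remainder 1
⌊9/1⌋ = 9, remainder 0

[-1; 1, 1, 1, 9]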